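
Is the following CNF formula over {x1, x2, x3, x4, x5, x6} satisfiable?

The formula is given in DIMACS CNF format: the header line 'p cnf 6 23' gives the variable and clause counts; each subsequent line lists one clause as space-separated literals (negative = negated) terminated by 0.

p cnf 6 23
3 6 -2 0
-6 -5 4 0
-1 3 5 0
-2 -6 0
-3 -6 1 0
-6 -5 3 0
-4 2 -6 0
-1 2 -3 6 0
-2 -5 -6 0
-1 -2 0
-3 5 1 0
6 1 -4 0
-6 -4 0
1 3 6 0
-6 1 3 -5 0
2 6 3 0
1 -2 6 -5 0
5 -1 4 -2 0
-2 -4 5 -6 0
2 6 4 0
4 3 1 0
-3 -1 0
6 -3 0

Suppose x2 = False.
Suppose x4 = False.
Unit clause (x6) forces x6 = True.
Unit clause (¬x5) forces x5 = False.
Suppose x1 = False.
Unit clause (¬x3) forces x3 = False.
Now (x3) is unsatisfied and unit — conflict.
That branch fails; take x1 = True instead.
Unit clause (x3) forces x3 = True.
Now (¬x3) is unsatisfied and unit — conflict.
Neither x1 = True nor x1 = False works.
That branch fails; take x4 = True instead.
Unit clause (¬x6) forces x6 = False.
Unit clause (x1) forces x1 = True.
Unit clause (¬x3) forces x3 = False.
Now (x3) is unsatisfied and unit — conflict.
Neither x4 = True nor x4 = False works.
That branch fails; take x2 = True instead.
Unit clause (¬x6) forces x6 = False.
Unit clause (x3) forces x3 = True.
Now (¬x3) is unsatisfied and unit — conflict.
Neither x2 = True nor x2 = False works.
No assignment satisfies every clause.

Unsatisfiable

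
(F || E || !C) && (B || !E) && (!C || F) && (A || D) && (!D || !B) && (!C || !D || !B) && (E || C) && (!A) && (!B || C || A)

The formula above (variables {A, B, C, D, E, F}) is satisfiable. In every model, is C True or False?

True

Suppose C = false.
The clause (E) is unit, so E = true.
The clause (B) is unit, so B = true.
The clause (!D) is unit, so D = false.
The clause (A) is unit, so A = true.
Now (!A) is unsatisfied and unit — conflict.
So every satisfying assignment has C = True.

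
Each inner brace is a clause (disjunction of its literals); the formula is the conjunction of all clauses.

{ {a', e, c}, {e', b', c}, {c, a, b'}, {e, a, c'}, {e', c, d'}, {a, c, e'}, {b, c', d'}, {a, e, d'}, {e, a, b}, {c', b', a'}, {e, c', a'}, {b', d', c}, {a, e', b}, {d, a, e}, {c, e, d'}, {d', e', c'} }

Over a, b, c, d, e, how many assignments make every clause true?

3

There are 2^5 = 32 truth assignments over (a, b, c, d, e).
Split on d. With d = 1, the clauses containing d are satisfied and d' drops from the rest; 0 of the 2^4 = 16 assignments to the other variables satisfy what remains.
With d = 0, by the same count on the reduced clause set, 3 assignments work.
Total: 0 + 3 = 3.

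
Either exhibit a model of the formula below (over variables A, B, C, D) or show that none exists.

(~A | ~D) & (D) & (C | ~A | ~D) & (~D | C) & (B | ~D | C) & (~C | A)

UNSATISFIABLE

The clause (D) is unit, so D = 1.
The clause (~A) is unit, so A = 0.
The clause (C) is unit, so C = 1.
Now (~C) is unsatisfied and unit — conflict.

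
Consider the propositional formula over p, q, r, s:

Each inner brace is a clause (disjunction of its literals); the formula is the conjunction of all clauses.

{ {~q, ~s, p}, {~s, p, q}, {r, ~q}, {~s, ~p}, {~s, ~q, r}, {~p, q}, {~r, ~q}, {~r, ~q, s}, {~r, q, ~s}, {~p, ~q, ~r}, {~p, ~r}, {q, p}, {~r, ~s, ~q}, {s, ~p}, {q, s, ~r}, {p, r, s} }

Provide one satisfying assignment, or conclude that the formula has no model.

Suppose r = 1.
The clause (~q) is unit, so q = 0.
The clause (~p) is unit, so p = 0.
Now (p) is unsatisfied and unit — conflict.
So r must be the other value — set r = 0.
The clause (~q) is unit, so q = 0.
The clause (~p) is unit, so p = 0.
Now (p) is unsatisfied and unit — conflict.
Both values of r lead to a conflict.

UNSATISFIABLE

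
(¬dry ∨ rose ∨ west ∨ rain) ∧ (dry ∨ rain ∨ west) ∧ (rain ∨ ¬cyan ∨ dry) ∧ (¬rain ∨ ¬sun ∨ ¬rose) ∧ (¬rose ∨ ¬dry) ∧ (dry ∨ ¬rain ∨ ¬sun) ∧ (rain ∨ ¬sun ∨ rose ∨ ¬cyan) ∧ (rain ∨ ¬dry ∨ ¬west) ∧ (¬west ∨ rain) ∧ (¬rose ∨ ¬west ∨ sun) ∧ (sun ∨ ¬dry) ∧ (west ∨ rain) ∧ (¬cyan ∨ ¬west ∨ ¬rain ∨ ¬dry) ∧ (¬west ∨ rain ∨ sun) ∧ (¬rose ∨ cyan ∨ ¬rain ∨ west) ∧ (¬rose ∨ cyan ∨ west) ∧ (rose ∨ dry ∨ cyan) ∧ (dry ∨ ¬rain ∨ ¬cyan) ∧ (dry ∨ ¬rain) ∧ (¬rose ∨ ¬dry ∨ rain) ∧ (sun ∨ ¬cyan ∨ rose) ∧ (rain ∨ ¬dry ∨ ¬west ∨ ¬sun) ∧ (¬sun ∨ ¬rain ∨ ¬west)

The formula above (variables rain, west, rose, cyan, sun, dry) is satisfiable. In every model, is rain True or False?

Suppose rain = False.
Unit clause (¬west) forces west = False.
Now (west) is unsatisfied and unit — conflict.
So every satisfying assignment has rain = True.

True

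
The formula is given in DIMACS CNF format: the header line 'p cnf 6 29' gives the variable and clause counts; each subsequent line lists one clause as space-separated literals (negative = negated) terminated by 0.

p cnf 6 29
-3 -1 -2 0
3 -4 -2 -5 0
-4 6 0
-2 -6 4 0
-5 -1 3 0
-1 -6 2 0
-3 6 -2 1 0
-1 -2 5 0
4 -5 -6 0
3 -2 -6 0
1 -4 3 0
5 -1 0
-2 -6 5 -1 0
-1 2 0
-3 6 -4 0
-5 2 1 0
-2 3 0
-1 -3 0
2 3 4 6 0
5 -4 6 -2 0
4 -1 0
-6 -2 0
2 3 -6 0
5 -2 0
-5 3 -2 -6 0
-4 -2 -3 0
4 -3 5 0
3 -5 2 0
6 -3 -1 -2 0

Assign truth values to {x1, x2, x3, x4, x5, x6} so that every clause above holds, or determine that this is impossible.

Try x4 = True.
Unit clause (x6) forces x6 = True.
Unit clause (¬x2) forces x2 = False.
Unit clause (¬x1) forces x1 = False.
Unit clause (x3) forces x3 = True.
Unit clause (¬x5) forces x5 = False.
This assignment satisfies each clause.

x1: False,  x2: False,  x3: True,  x4: True,  x5: False,  x6: True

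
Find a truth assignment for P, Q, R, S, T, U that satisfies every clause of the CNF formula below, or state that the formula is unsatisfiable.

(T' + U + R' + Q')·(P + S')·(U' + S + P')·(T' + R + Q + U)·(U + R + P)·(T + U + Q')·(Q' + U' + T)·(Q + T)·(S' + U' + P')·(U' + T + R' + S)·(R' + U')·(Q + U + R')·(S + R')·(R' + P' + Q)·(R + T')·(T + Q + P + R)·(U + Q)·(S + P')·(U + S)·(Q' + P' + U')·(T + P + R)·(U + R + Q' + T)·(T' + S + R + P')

UNSATISFIABLE

Case P = 1:
From the singleton clause (S), S = 1.
From the singleton clause (U'), U = 0.
From the singleton clause (Q), Q = 1.
From the singleton clause (T), T = 1.
From the singleton clause (R'), R = 0.
But (R) is also a unit clause — contradiction.
So P must be the other value — set P = 0.
From the singleton clause (S'), S = 0.
From the singleton clause (R'), R = 0.
From the singleton clause (U), U = 1.
From the singleton clause (T'), T = 0.
But (T) is also a unit clause — contradiction.
Neither P = 1 nor P = 0 works.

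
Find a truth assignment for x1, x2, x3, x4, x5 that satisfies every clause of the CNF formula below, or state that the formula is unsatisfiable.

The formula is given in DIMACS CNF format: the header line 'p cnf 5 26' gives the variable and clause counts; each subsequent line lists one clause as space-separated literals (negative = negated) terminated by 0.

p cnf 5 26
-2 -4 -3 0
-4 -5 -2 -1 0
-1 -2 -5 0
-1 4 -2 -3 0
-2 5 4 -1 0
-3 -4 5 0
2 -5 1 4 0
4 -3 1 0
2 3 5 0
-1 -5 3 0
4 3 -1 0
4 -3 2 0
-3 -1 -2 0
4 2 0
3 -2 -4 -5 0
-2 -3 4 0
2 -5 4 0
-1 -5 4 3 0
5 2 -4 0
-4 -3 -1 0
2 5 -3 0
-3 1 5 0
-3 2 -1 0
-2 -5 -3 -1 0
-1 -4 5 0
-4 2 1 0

x1 ↦ False; x2 ↦ True; x3 ↦ False; x4 ↦ False; x5 ↦ True

Try x4 = False.
The clause (x2) is unit, so x2 = True.
The clause (¬x3) is unit, so x3 = False.
The clause (¬x1) is unit, so x1 = False.
All clauses hold; x5 can take either value.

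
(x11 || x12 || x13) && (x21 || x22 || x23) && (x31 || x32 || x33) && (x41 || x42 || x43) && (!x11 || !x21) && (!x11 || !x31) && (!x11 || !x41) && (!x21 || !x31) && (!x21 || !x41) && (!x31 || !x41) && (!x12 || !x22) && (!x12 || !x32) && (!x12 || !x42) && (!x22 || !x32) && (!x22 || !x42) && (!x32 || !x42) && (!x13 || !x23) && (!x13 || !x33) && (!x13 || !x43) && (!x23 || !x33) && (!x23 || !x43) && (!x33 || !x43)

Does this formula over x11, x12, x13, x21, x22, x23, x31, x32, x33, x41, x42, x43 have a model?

No, unsatisfiable

Case x11 = false:
Case x12 = true:
(!x22) alone gives x22 = false.
(!x32) alone gives x32 = false.
(!x42) alone gives x42 = false.
Case x21 = true:
(!x31) alone gives x31 = false.
(x33) alone gives x33 = true.
(!x41) alone gives x41 = false.
(x43) alone gives x43 = true.
That conflicts with the unit clause (!x43).
Undo x21 and try x21 = false.
(x23) alone gives x23 = true.
(!x13) alone gives x13 = false.
(!x33) alone gives x33 = false.
(x31) alone gives x31 = true.
(!x41) alone gives x41 = false.
(x43) alone gives x43 = true.
That conflicts with the unit clause (!x43).
Neither x21 = true nor x21 = false works.
Undo x12 and try x12 = false.
(x13) alone gives x13 = true.
(!x23) alone gives x23 = false.
(!x33) alone gives x33 = false.
(!x43) alone gives x43 = false.
Case x21 = true:
(!x31) alone gives x31 = false.
(x32) alone gives x32 = true.
(!x41) alone gives x41 = false.
(x42) alone gives x42 = true.
That conflicts with the unit clause (!x42).
Undo x21 and try x21 = false.
(x22) alone gives x22 = true.
(!x32) alone gives x32 = false.
(x31) alone gives x31 = true.
(!x41) alone gives x41 = false.
(x42) alone gives x42 = true.
That conflicts with the unit clause (!x42).
Neither x21 = true nor x21 = false works.
Neither x12 = true nor x12 = false works.
Undo x11 and try x11 = true.
(!x21) alone gives x21 = false.
(!x31) alone gives x31 = false.
(!x41) alone gives x41 = false.
Case x22 = true:
(!x12) alone gives x12 = false.
(!x32) alone gives x32 = false.
(x33) alone gives x33 = true.
(!x42) alone gives x42 = false.
(x43) alone gives x43 = true.
That conflicts with the unit clause (!x43).
Undo x22 and try x22 = false.
(x23) alone gives x23 = true.
(!x13) alone gives x13 = false.
(!x33) alone gives x33 = false.
(x32) alone gives x32 = true.
(!x12) alone gives x12 = false.
(!x42) alone gives x42 = false.
(x43) alone gives x43 = true.
That conflicts with the unit clause (!x43).
Neither x22 = true nor x22 = false works.
Neither x11 = true nor x11 = false works.
No assignment satisfies every clause.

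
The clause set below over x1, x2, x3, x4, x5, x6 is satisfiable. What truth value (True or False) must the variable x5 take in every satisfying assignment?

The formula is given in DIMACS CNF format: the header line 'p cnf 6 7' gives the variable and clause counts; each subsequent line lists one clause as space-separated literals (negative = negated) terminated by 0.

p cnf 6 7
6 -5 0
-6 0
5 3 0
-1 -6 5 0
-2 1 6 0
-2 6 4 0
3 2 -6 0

Suppose x5 = True.
Unit clause (x6) forces x6 = True.
That conflicts with the unit clause (¬x6).
So every satisfying assignment has x5 = False.

False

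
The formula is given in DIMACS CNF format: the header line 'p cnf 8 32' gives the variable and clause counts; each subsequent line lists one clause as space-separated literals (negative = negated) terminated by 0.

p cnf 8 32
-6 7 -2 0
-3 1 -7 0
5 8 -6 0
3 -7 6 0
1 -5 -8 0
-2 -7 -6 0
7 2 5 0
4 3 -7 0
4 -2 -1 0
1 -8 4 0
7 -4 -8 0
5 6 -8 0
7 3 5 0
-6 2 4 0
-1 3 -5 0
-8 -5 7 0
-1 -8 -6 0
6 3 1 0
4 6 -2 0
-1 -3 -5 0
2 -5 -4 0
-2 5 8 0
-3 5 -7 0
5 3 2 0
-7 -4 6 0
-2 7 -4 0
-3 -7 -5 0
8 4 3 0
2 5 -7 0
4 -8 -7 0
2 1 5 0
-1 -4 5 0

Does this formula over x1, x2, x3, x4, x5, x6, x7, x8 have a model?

Suppose x6 = False.
Suppose x3 = True.
Suppose x1 = False.
(¬x7) alone gives x7 = False.
Suppose x5 = True.
(¬x8) alone gives x8 = False.
Suppose x4 = False.
(¬x2) alone gives x2 = False.
All clauses are satisfied.
A satisfying assignment: x1=False; x2=False; x3=True; x4=False; x5=True; x6=False; x7=False; x8=False.

Yes, satisfiable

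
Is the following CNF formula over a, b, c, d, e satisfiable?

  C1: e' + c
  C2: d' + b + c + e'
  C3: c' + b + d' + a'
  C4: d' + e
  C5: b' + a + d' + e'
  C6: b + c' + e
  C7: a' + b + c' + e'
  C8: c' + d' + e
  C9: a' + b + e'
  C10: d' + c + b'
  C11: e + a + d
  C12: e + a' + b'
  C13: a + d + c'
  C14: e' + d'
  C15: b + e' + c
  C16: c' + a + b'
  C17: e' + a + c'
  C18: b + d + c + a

Yes

Branch on e: set e = 0.
The clause (d') is unit, so d = 0.
The clause (a) is unit, so a = 1.
The clause (b') is unit, so b = 0.
The clause (c') is unit, so c = 0.
Every clause now holds.
A satisfying assignment: a: 1,  b: 0,  c: 0,  d: 0,  e: 0.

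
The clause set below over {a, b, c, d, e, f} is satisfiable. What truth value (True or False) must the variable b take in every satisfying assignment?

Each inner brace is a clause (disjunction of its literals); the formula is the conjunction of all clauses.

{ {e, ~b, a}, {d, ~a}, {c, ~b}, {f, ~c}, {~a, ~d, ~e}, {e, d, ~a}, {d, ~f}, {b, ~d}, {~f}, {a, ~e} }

Suppose b = 1.
The clause (c) is unit, so c = 1.
The clause (f) is unit, so f = 1.
Now (~f) is unsatisfied and unit — conflict.
So every satisfying assignment has b = False.

False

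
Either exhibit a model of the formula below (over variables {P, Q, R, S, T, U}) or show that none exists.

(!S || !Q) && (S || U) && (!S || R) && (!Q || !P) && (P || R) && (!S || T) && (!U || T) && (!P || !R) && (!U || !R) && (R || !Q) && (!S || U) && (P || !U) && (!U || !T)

Try S = false.
From the singleton clause (U), U = true.
From the singleton clause (T), T = true.
But (!T) is also a unit clause — contradiction.
That branch fails; take S = true instead.
From the singleton clause (!Q), Q = false.
From the singleton clause (R), R = true.
From the singleton clause (T), T = true.
From the singleton clause (!P), P = false.
From the singleton clause (!U), U = false.
But (U) is also a unit clause — contradiction.
Both values of S lead to a conflict.

UNSATISFIABLE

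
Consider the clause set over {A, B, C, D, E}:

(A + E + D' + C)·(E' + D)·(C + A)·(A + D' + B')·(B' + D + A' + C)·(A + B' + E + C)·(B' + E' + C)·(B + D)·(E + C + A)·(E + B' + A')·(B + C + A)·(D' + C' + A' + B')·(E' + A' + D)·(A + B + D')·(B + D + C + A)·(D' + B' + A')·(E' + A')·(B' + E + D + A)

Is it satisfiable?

Case E = 0:
Case C = 1:
Case B = 0:
The clause (D) is unit, so D = 1.
The clause (A) is unit, so A = 1.
This assignment satisfies each clause.
A satisfying assignment: A=1, B=0, C=1, D=1, E=0.

Yes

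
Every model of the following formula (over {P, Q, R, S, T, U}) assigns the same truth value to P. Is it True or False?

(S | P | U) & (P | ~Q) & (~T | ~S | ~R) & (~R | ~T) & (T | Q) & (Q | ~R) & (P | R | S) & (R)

True

Suppose P = 0.
The clause (~Q) is unit, so Q = 0.
The clause (T) is unit, so T = 1.
The clause (~R) is unit, so R = 0.
That conflicts with the unit clause (R).
So every satisfying assignment has P = True.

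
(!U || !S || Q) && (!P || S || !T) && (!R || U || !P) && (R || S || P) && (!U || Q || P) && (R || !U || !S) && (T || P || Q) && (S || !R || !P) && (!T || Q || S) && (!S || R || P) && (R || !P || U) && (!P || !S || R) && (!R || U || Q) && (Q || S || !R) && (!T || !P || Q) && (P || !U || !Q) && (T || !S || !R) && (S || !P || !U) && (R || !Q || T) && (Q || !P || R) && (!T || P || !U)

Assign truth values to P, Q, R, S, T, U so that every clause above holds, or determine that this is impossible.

P ↦ false,  Q ↦ true,  R ↦ true,  S ↦ false,  T ↦ true,  U ↦ false

Branch on U: set U = false.
Branch on R: set R = true.
(!P) alone gives P = false.
(Q) alone gives Q = true.
Branch on T: set T = true.
All clauses hold; S can take either value.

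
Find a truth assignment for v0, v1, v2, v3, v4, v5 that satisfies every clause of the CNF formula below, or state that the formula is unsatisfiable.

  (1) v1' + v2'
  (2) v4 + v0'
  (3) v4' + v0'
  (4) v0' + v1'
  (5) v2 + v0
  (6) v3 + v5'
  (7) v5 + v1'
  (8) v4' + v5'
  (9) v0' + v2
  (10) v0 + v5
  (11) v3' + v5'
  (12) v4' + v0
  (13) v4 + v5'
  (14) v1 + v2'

UNSATISFIABLE

Suppose v1 = 0.
(v2') alone gives v2 = 0.
(v0) alone gives v0 = 1.
But (v0') is also a unit clause — contradiction.
So v1 must be the other value — set v1 = 1.
(v2') alone gives v2 = 0.
(v0') alone gives v0 = 0.
But (v0) is also a unit clause — contradiction.
Neither v1 = 1 nor v1 = 0 works.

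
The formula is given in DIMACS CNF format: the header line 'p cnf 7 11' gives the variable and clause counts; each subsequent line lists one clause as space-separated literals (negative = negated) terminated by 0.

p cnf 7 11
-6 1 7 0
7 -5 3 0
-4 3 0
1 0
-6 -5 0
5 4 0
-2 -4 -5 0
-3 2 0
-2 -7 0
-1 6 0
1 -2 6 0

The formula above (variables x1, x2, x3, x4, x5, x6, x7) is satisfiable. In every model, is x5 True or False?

Suppose x5 = True.
From the singleton clause (x1), x1 = True.
From the singleton clause (¬x6), x6 = False.
Now (x6) is unsatisfied and unit — conflict.
So every satisfying assignment has x5 = False.

False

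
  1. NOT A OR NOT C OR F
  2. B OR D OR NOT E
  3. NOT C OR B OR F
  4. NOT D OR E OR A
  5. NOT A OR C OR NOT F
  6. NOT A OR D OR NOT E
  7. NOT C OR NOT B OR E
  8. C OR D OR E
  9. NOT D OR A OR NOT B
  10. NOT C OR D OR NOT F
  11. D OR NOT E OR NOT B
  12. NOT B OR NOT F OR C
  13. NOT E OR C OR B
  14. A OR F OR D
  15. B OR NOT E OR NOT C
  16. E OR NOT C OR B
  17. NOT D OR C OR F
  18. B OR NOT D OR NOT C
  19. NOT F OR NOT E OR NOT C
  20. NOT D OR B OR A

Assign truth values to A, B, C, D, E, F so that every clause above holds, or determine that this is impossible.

Case A = false:
Case D = false:
Unit clause (F) forces F = true.
Unit clause (NOT C) forces C = false.
Unit clause (E) forces E = true.
Unit clause (B) forces B = true.
But (NOT B) is also a unit clause — contradiction.
So D must be the other value — set D = true.
Unit clause (E) forces E = true.
Unit clause (NOT B) forces B = false.
But (B) is also a unit clause — contradiction.
Either choice for D ends in contradiction.
So A must be the other value — set A = true.
Case C = false:
Unit clause (NOT F) forces F = false.
Unit clause (NOT D) forces D = false.
Unit clause (NOT E) forces E = false.
But (E) is also a unit clause — contradiction.
So C must be the other value — set C = true.
Unit clause (F) forces F = true.
Unit clause (D) forces D = true.
Unit clause (B) forces B = true.
Unit clause (E) forces E = true.
But (NOT E) is also a unit clause — contradiction.
Either choice for C ends in contradiction.
Either choice for A ends in contradiction.

UNSATISFIABLE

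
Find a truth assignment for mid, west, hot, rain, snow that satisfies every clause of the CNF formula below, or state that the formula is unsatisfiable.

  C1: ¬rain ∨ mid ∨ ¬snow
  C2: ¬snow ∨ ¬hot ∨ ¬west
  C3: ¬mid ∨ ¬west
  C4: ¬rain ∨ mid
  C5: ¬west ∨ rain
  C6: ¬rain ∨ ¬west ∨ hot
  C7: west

UNSATISFIABLE

(west) alone gives west = True.
(¬mid) alone gives mid = False.
(¬rain) alone gives rain = False.
That conflicts with the unit clause (rain).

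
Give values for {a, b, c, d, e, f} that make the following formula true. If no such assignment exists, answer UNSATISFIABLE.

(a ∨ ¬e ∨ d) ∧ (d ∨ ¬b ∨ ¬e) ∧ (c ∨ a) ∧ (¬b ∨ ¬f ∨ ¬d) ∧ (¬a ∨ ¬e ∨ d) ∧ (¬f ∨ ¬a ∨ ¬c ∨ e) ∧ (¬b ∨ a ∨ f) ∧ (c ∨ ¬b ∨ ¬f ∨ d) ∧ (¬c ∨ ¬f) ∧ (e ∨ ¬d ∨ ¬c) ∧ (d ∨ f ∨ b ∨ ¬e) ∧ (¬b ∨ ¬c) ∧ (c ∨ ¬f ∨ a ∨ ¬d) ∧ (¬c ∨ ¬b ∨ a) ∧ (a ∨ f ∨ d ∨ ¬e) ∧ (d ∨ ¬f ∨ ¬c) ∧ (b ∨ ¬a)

Branch on c: set c = True.
From the singleton clause (¬f), f = False.
From the singleton clause (¬b), b = False.
From the singleton clause (¬a), a = False.
Branch on e: set e = False.
From the singleton clause (¬d), d = False.
This assignment satisfies each clause.

a=False; b=False; c=True; d=False; e=False; f=False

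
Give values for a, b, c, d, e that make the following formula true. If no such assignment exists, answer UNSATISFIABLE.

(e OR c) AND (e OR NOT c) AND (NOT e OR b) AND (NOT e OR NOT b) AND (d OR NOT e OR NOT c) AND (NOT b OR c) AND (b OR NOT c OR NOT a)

Branch on e: set e = true.
From the singleton clause (b), b = true.
But (NOT b) is also a unit clause — contradiction.
Backtrack on e: now try e = false.
From the singleton clause (c), c = true.
But (NOT c) is also a unit clause — contradiction.
Both values of e lead to a conflict.

UNSATISFIABLE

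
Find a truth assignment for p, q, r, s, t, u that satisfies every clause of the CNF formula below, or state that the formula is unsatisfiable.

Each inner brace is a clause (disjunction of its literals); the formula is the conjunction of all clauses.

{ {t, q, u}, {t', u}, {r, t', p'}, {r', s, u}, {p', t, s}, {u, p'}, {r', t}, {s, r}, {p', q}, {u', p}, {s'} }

p: 1, q: 1, r: 1, s: 0, t: 1, u: 1

Unit clause (s') forces s = 0.
Unit clause (r) forces r = 1.
Unit clause (u) forces u = 1.
Unit clause (t) forces t = 1.
Unit clause (p) forces p = 1.
Unit clause (q) forces q = 1.
This assignment satisfies each clause.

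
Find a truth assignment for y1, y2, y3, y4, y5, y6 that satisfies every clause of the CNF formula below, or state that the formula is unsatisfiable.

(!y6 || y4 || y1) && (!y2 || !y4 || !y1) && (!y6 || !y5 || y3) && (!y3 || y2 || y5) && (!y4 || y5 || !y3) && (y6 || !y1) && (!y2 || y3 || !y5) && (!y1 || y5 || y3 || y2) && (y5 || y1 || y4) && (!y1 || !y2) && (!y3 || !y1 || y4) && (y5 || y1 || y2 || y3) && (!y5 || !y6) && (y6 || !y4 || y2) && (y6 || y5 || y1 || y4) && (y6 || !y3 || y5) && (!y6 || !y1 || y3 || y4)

Branch on y6: set y6 = false.
Unit clause (!y1) forces y1 = false.
Branch on y5: set y5 = true.
Branch on y2: set y2 = false.
Unit clause (!y4) forces y4 = false.
No clause remains; y3 is free.

y1 ↦ false; y2 ↦ false; y3 ↦ false; y4 ↦ false; y5 ↦ true; y6 ↦ false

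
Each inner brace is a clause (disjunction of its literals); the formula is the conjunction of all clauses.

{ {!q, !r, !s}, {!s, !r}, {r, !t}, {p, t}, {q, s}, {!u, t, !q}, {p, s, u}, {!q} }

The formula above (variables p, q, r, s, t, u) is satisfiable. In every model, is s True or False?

True

Suppose s = false.
From the singleton clause (q), q = true.
That conflicts with the unit clause (!q).
So every satisfying assignment has s = True.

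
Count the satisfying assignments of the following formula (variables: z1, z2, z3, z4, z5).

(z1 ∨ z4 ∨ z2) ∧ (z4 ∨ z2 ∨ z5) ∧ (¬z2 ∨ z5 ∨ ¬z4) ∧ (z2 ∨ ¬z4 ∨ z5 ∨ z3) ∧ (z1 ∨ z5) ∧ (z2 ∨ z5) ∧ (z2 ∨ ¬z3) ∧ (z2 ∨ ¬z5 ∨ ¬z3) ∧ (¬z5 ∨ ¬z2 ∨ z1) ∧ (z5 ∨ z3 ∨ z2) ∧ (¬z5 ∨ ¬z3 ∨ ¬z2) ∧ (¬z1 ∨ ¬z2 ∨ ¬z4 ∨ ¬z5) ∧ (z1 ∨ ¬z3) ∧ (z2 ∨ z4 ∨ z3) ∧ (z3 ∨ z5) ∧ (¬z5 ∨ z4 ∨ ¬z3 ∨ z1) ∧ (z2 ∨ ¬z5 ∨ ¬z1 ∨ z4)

There are 2^5 = 32 truth assignments over (z1, z2, z3, z4, z5).
Split on z4. With z4 = True, the clauses containing z4 are satisfied and ¬z4 drops from the rest; 2 of the 2^4 = 16 assignments to the other variables satisfy what remains.
With z4 = False, by the same count on the reduced clause set, 2 assignments work.
(One model: z1=F, z2=F, z3=F, z4=T, z5=T.)
Total: 2 + 2 = 4.

4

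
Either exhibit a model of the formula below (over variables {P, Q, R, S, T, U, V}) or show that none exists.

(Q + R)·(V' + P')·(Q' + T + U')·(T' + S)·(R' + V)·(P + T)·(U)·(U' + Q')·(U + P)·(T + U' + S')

From the singleton clause (U), U = 1.
From the singleton clause (Q'), Q = 0.
From the singleton clause (R), R = 1.
From the singleton clause (V), V = 1.
From the singleton clause (P'), P = 0.
From the singleton clause (T), T = 1.
From the singleton clause (S), S = 1.
All clauses are satisfied.

P=0,  Q=0,  R=1,  S=1,  T=1,  U=1,  V=1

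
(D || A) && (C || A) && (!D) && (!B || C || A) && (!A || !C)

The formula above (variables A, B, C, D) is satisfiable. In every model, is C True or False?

Suppose C = true.
Unit clause (!D) forces D = false.
Unit clause (A) forces A = true.
That conflicts with the unit clause (!A).
So every satisfying assignment has C = False.

False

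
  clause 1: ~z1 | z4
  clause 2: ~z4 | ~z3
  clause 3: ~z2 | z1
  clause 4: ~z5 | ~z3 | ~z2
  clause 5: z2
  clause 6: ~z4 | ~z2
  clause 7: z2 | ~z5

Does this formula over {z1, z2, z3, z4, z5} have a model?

No

From the singleton clause (z2), z2 = 1.
From the singleton clause (z1), z1 = 1.
From the singleton clause (z4), z4 = 1.
Now (~z4) is unsatisfied and unit — conflict.
No assignment satisfies every clause.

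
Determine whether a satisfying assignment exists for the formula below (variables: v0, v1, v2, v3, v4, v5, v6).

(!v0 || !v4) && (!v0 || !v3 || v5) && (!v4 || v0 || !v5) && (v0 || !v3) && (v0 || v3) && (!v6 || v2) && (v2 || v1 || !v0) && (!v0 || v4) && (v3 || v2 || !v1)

Case v0 = false:
(!v3) alone gives v3 = false.
Now (v3) is unsatisfied and unit — conflict.
So v0 must be the other value — set v0 = true.
(!v4) alone gives v4 = false.
Now (v4) is unsatisfied and unit — conflict.
Both values of v0 lead to a conflict.
No assignment satisfies every clause.

Unsatisfiable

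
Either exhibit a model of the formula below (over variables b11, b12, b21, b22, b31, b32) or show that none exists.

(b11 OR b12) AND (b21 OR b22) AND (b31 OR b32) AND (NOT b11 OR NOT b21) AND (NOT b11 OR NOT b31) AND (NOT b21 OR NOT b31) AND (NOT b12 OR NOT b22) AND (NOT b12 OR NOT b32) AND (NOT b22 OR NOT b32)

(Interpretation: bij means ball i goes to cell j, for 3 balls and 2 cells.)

Case b11 = true:
The clause (NOT b21) is unit, so b21 = false.
The clause (b22) is unit, so b22 = true.
The clause (NOT b31) is unit, so b31 = false.
The clause (b32) is unit, so b32 = true.
Now (NOT b32) is unsatisfied and unit — conflict.
So b11 must be the other value — set b11 = false.
The clause (b12) is unit, so b12 = true.
The clause (NOT b22) is unit, so b22 = false.
The clause (b21) is unit, so b21 = true.
The clause (NOT b31) is unit, so b31 = false.
The clause (b32) is unit, so b32 = true.
Now (NOT b32) is unsatisfied and unit — conflict.
Either choice for b11 ends in contradiction.

UNSATISFIABLE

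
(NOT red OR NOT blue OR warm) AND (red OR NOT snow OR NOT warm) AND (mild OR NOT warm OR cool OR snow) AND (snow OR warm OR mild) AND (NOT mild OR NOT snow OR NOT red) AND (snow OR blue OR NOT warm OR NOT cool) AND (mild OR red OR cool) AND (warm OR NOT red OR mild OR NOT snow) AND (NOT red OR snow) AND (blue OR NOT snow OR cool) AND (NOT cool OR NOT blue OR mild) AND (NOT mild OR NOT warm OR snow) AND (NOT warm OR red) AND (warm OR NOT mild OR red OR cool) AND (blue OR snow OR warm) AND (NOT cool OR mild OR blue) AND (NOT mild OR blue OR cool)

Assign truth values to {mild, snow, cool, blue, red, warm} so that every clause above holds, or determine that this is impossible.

Case red = false:
(NOT warm) alone gives warm = false.
Case snow = true:
Case mild = true:
(cool) alone gives cool = true.
No clause remains; blue is free.

mild: true,  snow: true,  cool: true,  blue: false,  red: false,  warm: false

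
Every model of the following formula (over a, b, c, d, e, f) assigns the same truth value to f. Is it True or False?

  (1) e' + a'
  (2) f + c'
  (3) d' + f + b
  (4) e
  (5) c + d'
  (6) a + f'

False

Suppose f = 1.
The clause (e) is unit, so e = 1.
The clause (a') is unit, so a = 0.
Now (a) is unsatisfied and unit — conflict.
So every satisfying assignment has f = False.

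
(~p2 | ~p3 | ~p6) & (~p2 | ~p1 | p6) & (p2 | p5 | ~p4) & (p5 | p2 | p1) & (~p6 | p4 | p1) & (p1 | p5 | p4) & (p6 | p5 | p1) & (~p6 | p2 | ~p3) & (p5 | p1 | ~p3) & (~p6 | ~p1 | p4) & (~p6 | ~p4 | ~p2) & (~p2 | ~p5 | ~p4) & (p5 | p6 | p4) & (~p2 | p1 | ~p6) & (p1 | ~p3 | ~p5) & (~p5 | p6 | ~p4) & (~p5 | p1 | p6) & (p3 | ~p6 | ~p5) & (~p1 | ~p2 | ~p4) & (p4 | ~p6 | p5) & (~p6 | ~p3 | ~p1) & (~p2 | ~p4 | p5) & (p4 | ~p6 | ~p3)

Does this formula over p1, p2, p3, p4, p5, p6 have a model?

Yes

Branch on p2: set p2 = 0.
Branch on p5: set p5 = 1.
Branch on p6: set p6 = 0.
From the singleton clause (~p4), p4 = 0.
From the singleton clause (p1), p1 = 1.
Every clause is now satisfied; p3 is unconstrained.
A satisfying assignment: p1: 1; p2: 0; p3: 1; p4: 0; p5: 1; p6: 0.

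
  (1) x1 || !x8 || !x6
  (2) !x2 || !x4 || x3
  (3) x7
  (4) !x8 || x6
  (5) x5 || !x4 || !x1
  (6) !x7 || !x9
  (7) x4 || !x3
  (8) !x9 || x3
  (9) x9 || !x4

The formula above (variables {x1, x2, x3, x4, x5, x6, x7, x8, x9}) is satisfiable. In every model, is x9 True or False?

False

Suppose x9 = true.
(x7) alone gives x7 = true.
That conflicts with the unit clause (!x7).
So every satisfying assignment has x9 = False.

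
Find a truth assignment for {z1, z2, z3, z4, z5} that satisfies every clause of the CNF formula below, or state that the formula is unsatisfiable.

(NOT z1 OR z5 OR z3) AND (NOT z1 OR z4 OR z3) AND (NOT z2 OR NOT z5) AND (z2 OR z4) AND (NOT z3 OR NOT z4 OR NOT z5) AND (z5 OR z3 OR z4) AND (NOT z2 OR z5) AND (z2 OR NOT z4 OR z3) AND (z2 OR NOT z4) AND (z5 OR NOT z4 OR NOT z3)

UNSATISFIABLE

Suppose z2 = false.
(z4) alone gives z4 = true.
That conflicts with the unit clause (NOT z4).
Undo z2 and try z2 = true.
(NOT z5) alone gives z5 = false.
That conflicts with the unit clause (z5).
Neither z2 = true nor z2 = false works.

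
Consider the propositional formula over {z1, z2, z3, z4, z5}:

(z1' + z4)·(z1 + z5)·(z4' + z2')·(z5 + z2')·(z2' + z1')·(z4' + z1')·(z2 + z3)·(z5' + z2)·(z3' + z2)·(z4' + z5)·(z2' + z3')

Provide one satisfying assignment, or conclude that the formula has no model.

z1 ↦ 0,  z2 ↦ 1,  z3 ↦ 0,  z4 ↦ 0,  z5 ↦ 1

Branch on z1: set z1 = 0.
Unit clause (z5) forces z5 = 1.
Unit clause (z2) forces z2 = 1.
Unit clause (z4') forces z4 = 0.
Unit clause (z3') forces z3 = 0.
This assignment satisfies each clause.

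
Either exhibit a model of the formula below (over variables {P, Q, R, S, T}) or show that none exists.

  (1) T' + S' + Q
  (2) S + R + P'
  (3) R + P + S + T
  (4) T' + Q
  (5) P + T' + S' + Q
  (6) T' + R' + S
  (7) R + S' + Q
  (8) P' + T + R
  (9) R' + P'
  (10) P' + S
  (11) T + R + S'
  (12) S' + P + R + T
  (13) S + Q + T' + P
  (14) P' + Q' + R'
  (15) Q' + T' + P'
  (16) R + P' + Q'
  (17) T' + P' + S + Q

Case T = 0:
Case P = 0:
Case R = 1:
No clause remains; Q, S are free.

P ↦ 0, Q ↦ 0, R ↦ 1, S ↦ 1, T ↦ 0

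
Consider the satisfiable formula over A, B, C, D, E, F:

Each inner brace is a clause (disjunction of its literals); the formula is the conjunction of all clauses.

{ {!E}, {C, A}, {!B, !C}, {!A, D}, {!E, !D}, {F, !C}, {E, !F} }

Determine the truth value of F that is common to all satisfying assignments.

Suppose F = true.
From the singleton clause (!E), E = false.
But (E) is also a unit clause — contradiction.
So every satisfying assignment has F = False.

False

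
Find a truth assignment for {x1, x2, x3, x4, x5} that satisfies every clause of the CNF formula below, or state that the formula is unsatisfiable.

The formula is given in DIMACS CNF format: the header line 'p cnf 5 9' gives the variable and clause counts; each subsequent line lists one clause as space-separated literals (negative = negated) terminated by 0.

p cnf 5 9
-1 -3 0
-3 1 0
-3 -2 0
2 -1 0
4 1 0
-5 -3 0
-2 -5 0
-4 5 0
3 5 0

x1: False, x2: False, x3: False, x4: True, x5: True

Branch on x1: set x1 = False.
(¬x3) alone gives x3 = False.
(x4) alone gives x4 = True.
(x5) alone gives x5 = True.
(¬x2) alone gives x2 = False.
All clauses are satisfied.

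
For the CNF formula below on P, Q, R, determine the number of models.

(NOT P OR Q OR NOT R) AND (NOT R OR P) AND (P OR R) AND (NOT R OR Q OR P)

3

There are 2^3 = 8 truth assignments over (P, Q, R).
Split on Q. With Q = true, the clauses containing Q are satisfied and NOT Q drops from the rest; 2 of the 2^2 = 4 assignments to the other variables satisfy what remains.
With Q = false, by the same count on the reduced clause set, 1 assignment works.
Total: 2 + 1 = 3.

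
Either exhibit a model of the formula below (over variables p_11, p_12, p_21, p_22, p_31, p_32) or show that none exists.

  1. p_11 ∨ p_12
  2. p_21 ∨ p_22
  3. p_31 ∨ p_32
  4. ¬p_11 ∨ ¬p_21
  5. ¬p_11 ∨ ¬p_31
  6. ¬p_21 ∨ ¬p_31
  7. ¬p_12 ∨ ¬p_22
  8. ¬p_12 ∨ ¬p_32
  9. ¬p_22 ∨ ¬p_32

UNSATISFIABLE

Case p_11 = True:
The clause (¬p_21) is unit, so p_21 = False.
The clause (p_22) is unit, so p_22 = True.
The clause (¬p_31) is unit, so p_31 = False.
The clause (p_32) is unit, so p_32 = True.
Now (¬p_32) is unsatisfied and unit — conflict.
Undo p_11 and try p_11 = False.
The clause (p_12) is unit, so p_12 = True.
The clause (¬p_22) is unit, so p_22 = False.
The clause (p_21) is unit, so p_21 = True.
The clause (¬p_31) is unit, so p_31 = False.
The clause (p_32) is unit, so p_32 = True.
Now (¬p_32) is unsatisfied and unit — conflict.
Either choice for p_11 ends in contradiction.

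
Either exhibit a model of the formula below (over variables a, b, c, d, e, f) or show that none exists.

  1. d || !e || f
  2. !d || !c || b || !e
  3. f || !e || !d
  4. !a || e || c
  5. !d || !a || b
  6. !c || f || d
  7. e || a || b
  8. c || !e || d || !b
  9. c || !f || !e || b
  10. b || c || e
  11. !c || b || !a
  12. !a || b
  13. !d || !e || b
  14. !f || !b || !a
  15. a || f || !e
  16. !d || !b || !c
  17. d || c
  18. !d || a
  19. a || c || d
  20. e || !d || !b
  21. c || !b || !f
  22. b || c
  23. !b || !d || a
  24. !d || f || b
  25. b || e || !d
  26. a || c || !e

Case a = false:
From the singleton clause (!d), d = false.
From the singleton clause (c), c = true.
From the singleton clause (f), f = true.
Case e = true:
Every clause is now satisfied; b is unconstrained.

a=false; b=true; c=true; d=false; e=true; f=true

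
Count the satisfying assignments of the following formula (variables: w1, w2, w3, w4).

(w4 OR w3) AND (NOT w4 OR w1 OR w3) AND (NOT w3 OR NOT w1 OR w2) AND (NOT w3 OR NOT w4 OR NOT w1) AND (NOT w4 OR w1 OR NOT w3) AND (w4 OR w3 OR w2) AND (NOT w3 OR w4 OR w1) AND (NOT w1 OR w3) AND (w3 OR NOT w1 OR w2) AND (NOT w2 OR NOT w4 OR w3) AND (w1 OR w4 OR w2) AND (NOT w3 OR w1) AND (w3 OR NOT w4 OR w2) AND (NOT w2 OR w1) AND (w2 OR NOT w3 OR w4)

There are 2^4 = 16 truth assignments over (w1, w2, w3, w4).
Check each against the 15 clauses (columns in the order w1, w2, w3, w4):
  F F F F  ✗ fails (w4 OR w3)
  F F F T  ✗ fails (NOT w4 OR w1 OR w3)
  F F T F  ✗ fails (NOT w3 OR w4 OR w1)
  F F T T  ✗ fails (NOT w4 OR w1 OR NOT w3)
  F T F F  ✗ fails (w4 OR w3)
  F T F T  ✗ fails (NOT w4 OR w1 OR w3)
  F T T F  ✗ fails (NOT w3 OR w4 OR w1)
  F T T T  ✗ fails (NOT w4 OR w1 OR NOT w3)
  T F F F  ✗ fails (w4 OR w3)
  T F F T  ✗ fails (NOT w1 OR w3)
  T F T F  ✗ fails (NOT w3 OR NOT w1 OR w2)
  T F T T  ✗ fails (NOT w3 OR NOT w1 OR w2)
  T T F F  ✗ fails (w4 OR w3)
  T T F T  ✗ fails (NOT w1 OR w3)
  T T T F  ✓ satisfies all
  T T T T  ✗ fails (NOT w3 OR NOT w4 OR NOT w1)
1 of the 16 rows is a model.

1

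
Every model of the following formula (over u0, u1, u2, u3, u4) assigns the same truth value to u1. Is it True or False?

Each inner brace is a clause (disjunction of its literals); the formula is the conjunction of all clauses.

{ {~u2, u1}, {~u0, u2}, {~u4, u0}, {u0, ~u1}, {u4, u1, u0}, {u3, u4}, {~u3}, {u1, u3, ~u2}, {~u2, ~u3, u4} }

Suppose u1 = 0.
The clause (~u2) is unit, so u2 = 0.
The clause (~u0) is unit, so u0 = 0.
The clause (~u4) is unit, so u4 = 0.
That conflicts with the unit clause (u4).
So every satisfying assignment has u1 = True.

True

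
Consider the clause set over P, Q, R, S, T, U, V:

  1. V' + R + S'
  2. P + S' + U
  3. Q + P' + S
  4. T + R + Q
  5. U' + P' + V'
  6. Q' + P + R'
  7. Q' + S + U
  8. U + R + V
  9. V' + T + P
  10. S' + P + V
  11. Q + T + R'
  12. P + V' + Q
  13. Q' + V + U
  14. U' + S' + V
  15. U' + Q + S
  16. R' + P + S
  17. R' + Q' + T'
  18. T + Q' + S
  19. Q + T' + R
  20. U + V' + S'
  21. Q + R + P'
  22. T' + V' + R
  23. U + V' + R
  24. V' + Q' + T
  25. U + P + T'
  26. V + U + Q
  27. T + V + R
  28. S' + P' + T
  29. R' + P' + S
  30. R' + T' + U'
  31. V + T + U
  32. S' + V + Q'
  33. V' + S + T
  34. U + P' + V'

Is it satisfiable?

Suppose V = 0.
Suppose U = 1.
Unit clause (S') forces S = 0.
Unit clause (Q) forces Q = 1.
Unit clause (T) forces T = 1.
Unit clause (R') forces R = 0.
All clauses hold; P can take either value.
A satisfying assignment: P ↦ 0,  Q ↦ 1,  R ↦ 0,  S ↦ 0,  T ↦ 1,  U ↦ 1,  V ↦ 0.

Satisfiable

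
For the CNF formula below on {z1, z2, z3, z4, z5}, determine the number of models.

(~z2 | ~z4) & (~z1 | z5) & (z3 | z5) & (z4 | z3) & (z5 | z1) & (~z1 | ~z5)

4

There are 2^5 = 32 truth assignments over (z1, z2, z3, z4, z5).
Split on z4. With z4 = 1, the clauses containing z4 are satisfied and ~z4 drops from the rest; 2 of the 2^4 = 16 assignments to the other variables satisfy what remains.
With z4 = 0, by the same count on the reduced clause set, 2 assignments work.
(One model: z1=F, z2=F, z3=F, z4=T, z5=T.)
Total: 2 + 2 = 4.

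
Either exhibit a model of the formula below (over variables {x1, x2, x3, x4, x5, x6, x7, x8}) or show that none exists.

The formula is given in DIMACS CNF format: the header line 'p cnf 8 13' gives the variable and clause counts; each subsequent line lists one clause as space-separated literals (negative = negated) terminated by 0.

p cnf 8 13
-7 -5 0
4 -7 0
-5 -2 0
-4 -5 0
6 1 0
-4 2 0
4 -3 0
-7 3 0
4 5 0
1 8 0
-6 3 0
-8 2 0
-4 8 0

x1 ↦ True,  x2 ↦ True,  x3 ↦ True,  x4 ↦ True,  x5 ↦ False,  x6 ↦ True,  x7 ↦ False,  x8 ↦ True

Branch on x7: set x7 = False.
Branch on x5: set x5 = False.
(x4) alone gives x4 = True.
(x2) alone gives x2 = True.
(x8) alone gives x8 = True.
Branch on x6: set x6 = True.
(x3) alone gives x3 = True.
Every clause is now satisfied; x1 is unconstrained.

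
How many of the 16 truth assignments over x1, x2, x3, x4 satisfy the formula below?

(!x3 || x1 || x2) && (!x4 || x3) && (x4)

There are 2^4 = 16 truth assignments over (x1, x2, x3, x4).
Check each against the 3 clauses (columns in the order x1, x2, x3, x4):
  F F F F  ✗ fails (x4)
  F F F T  ✗ fails (!x4 || x3)
  F F T F  ✗ fails (!x3 || x1 || x2)
  F F T T  ✗ fails (!x3 || x1 || x2)
  F T F F  ✗ fails (x4)
  F T F T  ✗ fails (!x4 || x3)
  F T T F  ✗ fails (x4)
  F T T T  ✓ satisfies all
  T F F F  ✗ fails (x4)
  T F F T  ✗ fails (!x4 || x3)
  T F T F  ✗ fails (x4)
  T F T T  ✓ satisfies all
  T T F F  ✗ fails (x4)
  T T F T  ✗ fails (!x4 || x3)
  T T T F  ✗ fails (x4)
  T T T T  ✓ satisfies all
3 of the 16 rows are models.

3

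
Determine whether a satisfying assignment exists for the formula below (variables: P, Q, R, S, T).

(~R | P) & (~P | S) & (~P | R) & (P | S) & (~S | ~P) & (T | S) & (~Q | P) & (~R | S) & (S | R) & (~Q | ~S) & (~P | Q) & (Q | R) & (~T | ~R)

Branch on R: set R = 0.
From the singleton clause (~P), P = 0.
From the singleton clause (S), S = 1.
From the singleton clause (~Q), Q = 0.
But (Q) is also a unit clause — contradiction.
Backtrack on R: now try R = 1.
From the singleton clause (P), P = 1.
From the singleton clause (S), S = 1.
But (~S) is also a unit clause — contradiction.
Either choice for R ends in contradiction.
No assignment satisfies every clause.

No, unsatisfiable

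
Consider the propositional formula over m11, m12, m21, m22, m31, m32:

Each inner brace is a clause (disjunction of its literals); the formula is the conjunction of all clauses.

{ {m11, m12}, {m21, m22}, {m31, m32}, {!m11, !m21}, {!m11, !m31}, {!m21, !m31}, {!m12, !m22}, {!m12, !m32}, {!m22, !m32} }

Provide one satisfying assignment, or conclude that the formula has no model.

UNSATISFIABLE

Case m11 = true:
(!m21) alone gives m21 = false.
(m22) alone gives m22 = true.
(!m31) alone gives m31 = false.
(m32) alone gives m32 = true.
But (!m32) is also a unit clause — contradiction.
Undo m11 and try m11 = false.
(m12) alone gives m12 = true.
(!m22) alone gives m22 = false.
(m21) alone gives m21 = true.
(!m31) alone gives m31 = false.
(m32) alone gives m32 = true.
But (!m32) is also a unit clause — contradiction.
Neither m11 = true nor m11 = false works.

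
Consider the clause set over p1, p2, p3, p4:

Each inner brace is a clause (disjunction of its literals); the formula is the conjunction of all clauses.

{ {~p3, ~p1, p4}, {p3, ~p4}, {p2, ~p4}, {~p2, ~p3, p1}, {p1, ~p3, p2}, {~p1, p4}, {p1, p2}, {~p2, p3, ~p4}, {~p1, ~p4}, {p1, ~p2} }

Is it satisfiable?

Branch on p3: set p3 = 1.
Branch on p1: set p1 = 0.
From the singleton clause (~p2), p2 = 0.
That conflicts with the unit clause (p2).
Backtrack on p1: now try p1 = 1.
From the singleton clause (p4), p4 = 1.
That conflicts with the unit clause (~p4).
Neither p1 = 1 nor p1 = 0 works.
Backtrack on p3: now try p3 = 0.
From the singleton clause (~p4), p4 = 0.
From the singleton clause (~p1), p1 = 0.
From the singleton clause (p2), p2 = 1.
That conflicts with the unit clause (~p2).
Neither p3 = 1 nor p3 = 0 works.
No assignment satisfies every clause.

Unsatisfiable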